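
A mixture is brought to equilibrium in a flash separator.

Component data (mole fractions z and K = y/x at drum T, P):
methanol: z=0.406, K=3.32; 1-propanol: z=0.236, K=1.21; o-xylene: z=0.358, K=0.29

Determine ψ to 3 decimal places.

Let ψ = V/F and solve Σ zᵢ(Kᵢ−1)/(1+ψ(Kᵢ−1)) = 0.
Feasibility: ΣzᵢKᵢ = 1.737, Σzᵢ/Kᵢ = 1.552 — both > 1, two phases present.
Newton–Raphson from ψ = 0.5:
  ψ = 0.500: g = 0.0868, g' = -0.911 → ψ = 0.595
Converged at ψ = 0.595.

ψ = 0.595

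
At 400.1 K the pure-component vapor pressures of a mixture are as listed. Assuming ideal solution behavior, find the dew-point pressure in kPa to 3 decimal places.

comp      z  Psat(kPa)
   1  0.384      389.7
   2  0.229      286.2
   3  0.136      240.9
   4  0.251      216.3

Pdew = 284.861 kPa

At the dew point ψ → 1, so Σzᵢ/Kᵢ = 1 with Kᵢ = Pᵢˢᵃᵗ/P ⇒ 1/P = Σzᵢ/Pᵢˢᵃᵗ.
1/P = 0.384/389.7 + 0.229/286.2 + 0.136/240.9 + 0.251/216.3 = 0.003510 ⇒ P = 284.861 kPa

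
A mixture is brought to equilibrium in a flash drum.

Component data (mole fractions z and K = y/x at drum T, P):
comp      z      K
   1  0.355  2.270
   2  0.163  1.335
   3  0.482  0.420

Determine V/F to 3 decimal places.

Rachford–Rice: g(V/F) = Σ zᵢ(Kᵢ−1)/(1+V/F(Kᵢ−1)) = 0.
Feasibility: ΣzᵢKᵢ = 1.226, Σzᵢ/Kᵢ = 1.426 — both > 1, two phases present.
Iterate (Newton) starting at V/F = 0.5:
  V/F = 0.500: g = -0.0712, g' = -0.549 → V/F = 0.370
  V/F = 0.370: g = -0.0008, g' = -0.542 → V/F = 0.369
Converged at V/F = 0.369.

V/F = 0.369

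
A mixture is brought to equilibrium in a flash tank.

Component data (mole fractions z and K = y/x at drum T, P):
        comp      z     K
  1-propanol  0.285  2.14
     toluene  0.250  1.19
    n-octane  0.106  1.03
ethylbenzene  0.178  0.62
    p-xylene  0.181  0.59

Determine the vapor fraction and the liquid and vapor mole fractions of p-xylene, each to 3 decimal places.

Material balance + equilibrium reduce to Σ zᵢ(Kᵢ−1)/(1+ψ(Kᵢ−1)) = 0.
Check two-phase: ΣzᵢKᵢ = 1.234 > 1 and Σzᵢ/Kᵢ = 1.040 > 1, so g(0) = 0.234 > 0 and g(1) = -0.040 < 0.
Newton iteration, ψ⁰ = 0.5:
  ψ = 0.500: g = 0.0766, g' = -0.245 → ψ = 0.812
  ψ = 0.812: g = 0.0038, g' = -0.229 → ψ = 0.829
Converged at ψ = 0.829.
Compositions from xᵢ = zᵢ/(1+ψ(Kᵢ−1)), yᵢ = Kᵢxᵢ:
  1-propanol: x = 0.147, y = 0.314
  toluene: x = 0.216, y = 0.257
  n-octane: x = 0.103, y = 0.107
  ethylbenzene: x = 0.260, y = 0.161
  p-xylene: x = 0.274, y = 0.162

ψ = 0.829, x_p-xylene = 0.274, y_p-xylene = 0.162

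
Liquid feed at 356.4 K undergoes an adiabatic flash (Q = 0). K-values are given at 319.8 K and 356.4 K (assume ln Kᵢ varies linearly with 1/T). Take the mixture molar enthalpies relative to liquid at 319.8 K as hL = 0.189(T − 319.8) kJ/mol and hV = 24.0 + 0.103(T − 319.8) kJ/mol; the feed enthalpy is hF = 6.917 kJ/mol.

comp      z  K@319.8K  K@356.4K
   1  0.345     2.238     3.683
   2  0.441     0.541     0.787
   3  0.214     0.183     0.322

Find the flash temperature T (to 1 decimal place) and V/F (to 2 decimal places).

T = 328.9 K, V/F = 0.22

Adiabatic flash: solve Rachford–Rice at each trial T, then check hF = ψ·hV(T) + (1−ψ)·hL(T).
  T = 319.8 K: K = (2.238, 0.541, 0.183), RR gives ψ = 0.068, H_out = 1.628 kJ/mol
  T = 356.4 K: K = (3.683, 0.787, 0.322), RR gives ψ = 0.604, H_out = 19.503 kJ/mol
  T = 338.1 K: K = (2.910, 0.659, 0.246), RR gives ψ = 0.357, H_out = 11.467 kJ/mol
  T = 329.0 K: K = (2.563, 0.599, 0.213), RR gives ψ = 0.225, H_out = 6.965 kJ/mol
  T = 324.4 K: K = (2.397, 0.570, 0.198), RR gives ψ = 0.151, H_out = 4.429 kJ/mol
  T = 326.7 K: K = (2.479, 0.584, 0.206), RR gives ψ = 0.189, H_out = 5.725 kJ/mol
Linear interpolation between T = 326.7 (H_out = 5.725) and T = 329.0 (H_out = 6.965) on hF = 6.917 gives T ≈ 328.9 K, at which ψ = 0.22.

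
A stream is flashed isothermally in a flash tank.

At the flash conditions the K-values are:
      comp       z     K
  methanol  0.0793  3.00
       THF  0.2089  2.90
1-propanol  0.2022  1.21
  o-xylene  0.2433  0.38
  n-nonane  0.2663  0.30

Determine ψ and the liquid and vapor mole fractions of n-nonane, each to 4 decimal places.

Rachford–Rice: g(ψ) = Σ zᵢ(Kᵢ−1)/(1+ψ(Kᵢ−1)) = 0.
Feasibility: ΣzᵢKᵢ = 1.2607, Σzᵢ/Kᵢ = 1.7935 — both > 1, two phases present.
Newton iteration, ψ⁰ = 0.49:
  ψ = 0.4900: g = -0.17625, g' = -0.7857 → ψ = 0.2657
  ψ = 0.2657: g = -0.00205, g' = -0.8073 → ψ = 0.2632
Converged at ψ = 0.2632.
Compositions from xᵢ = zᵢ/(1+ψ(Kᵢ−1)), yᵢ = Kᵢxᵢ:
  methanol: x = 0.0520, y = 0.1559
  THF: x = 0.1393, y = 0.4039
  1-propanol: x = 0.1916, y = 0.2318
  o-xylene: x = 0.2907, y = 0.1105
  n-nonane: x = 0.3264, y = 0.0979

ψ = 0.2632, x_n-nonane = 0.3264, y_n-nonane = 0.0979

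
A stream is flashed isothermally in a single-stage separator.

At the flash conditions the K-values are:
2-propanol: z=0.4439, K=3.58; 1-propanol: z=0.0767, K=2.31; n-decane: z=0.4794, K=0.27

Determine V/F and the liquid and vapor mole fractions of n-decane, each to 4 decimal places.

Iterate (Newton) starting at V/F = 0.66:
  V/F = 0.6600: g = -0.19772, g' = -1.3937 → V/F = 0.5181
  V/F = 0.5181: g = -0.01290, g' = -1.2487 → V/F = 0.5078
Converged at V/F = 0.5078.
Compositions from xᵢ = zᵢ/(1+V/F(Kᵢ−1)), yᵢ = Kᵢxᵢ:
  2-propanol: x = 0.1922, y = 0.6879
  1-propanol: x = 0.0461, y = 0.1064
  n-decane: x = 0.7618, y = 0.2057

V/F = 0.5078, x_n-decane = 0.7618, y_n-decane = 0.2057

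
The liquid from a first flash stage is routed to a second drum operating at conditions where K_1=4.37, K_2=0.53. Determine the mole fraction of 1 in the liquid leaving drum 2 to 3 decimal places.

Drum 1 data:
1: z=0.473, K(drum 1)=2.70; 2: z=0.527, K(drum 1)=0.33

x_1 (drum 2) = 0.122

Drum 1:
Binary case is linear: z₁(K₁−1)(1+ψ₁(K₂−1)) + z₂(K₂−1)(1+ψ₁(K₁−1)) = 0
⇒ ψ₁ = [z₁(K₁−1)+z₂(K₂−1)] / [−(K₁−1)(K₂−1)] = 0.4510/1.1390 = 0.396
Drum-1 compositions:
  1: x = 0.283, y = 0.763
  2: x = 0.717, y = 0.237
Drum-2 feed = drum-1 liquid: z₂ = (0.2827, 0.7173).
Drum 2:
Rachford–Rice: g(ψ₂) = Σ zᵢ(Kᵢ−1)/(1+ψ₂(Kᵢ−1)) = 0.
Feasibility: ΣzᵢKᵢ = 1.616, Σzᵢ/Kᵢ = 1.418 — both > 1, two phases present.
Binary case is linear: z₁(K₁−1)(1+ψ₂(K₂−1)) + z₂(K₂−1)(1+ψ₂(K₁−1)) = 0
⇒ ψ₂ = [z₁(K₁−1)+z₂(K₂−1)] / [−(K₁−1)(K₂−1)] = 0.6156/1.5839 = 0.389
  1: x = 0.122, y = 0.535
  2: x = 0.878, y = 0.465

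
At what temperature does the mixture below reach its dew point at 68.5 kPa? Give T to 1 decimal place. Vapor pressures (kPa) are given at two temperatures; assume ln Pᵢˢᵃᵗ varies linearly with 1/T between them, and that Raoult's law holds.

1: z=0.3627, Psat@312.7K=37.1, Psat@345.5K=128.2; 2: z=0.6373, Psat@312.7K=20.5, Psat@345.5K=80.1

Dew-point temperature: Σzᵢ·P/Pᵢˢᵃᵗ(T) = 1. Interpolate ln Pᵢˢᵃᵗ = aᵢ + bᵢ/T.
  T = 312.7 K: ΣzᵢP/Pᵢˢᵃᵗ = 2.7992
  T = 345.5 K: ΣzᵢP/Pᵢˢᵃᵗ = 0.7388
  T = 329.1 K: ΣzᵢP/Pᵢˢᵃᵗ = 1.3906
  T = 337.3 K: ΣzᵢP/Pᵢˢᵃᵗ = 1.0058
  T = 341.4 K: ΣzᵢP/Pᵢˢᵃᵗ = 0.8604
  T = 339.4 K: ΣzᵢP/Pᵢˢᵃᵗ = 0.9280
  T = 338.4 K: ΣzᵢP/Pᵢˢᵃᵗ = 0.9642
  T = 337.9 K: ΣzᵢP/Pᵢˢᵃᵗ = 0.9828
  T = 337.6 K: ΣzᵢP/Pᵢˢᵃᵗ = 0.9942
  T = 337.5 K: ΣzᵢP/Pᵢˢᵃᵗ = 0.9980
Interpolating between 337.3 K and 337.5 K gives T ≈ 337.4 K.

T = 337.4 K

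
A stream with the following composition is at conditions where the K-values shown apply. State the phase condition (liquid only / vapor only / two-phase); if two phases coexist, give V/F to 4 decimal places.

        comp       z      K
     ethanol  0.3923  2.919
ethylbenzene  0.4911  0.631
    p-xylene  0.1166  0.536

two-phase, V/F = 0.6928

ΣzᵢKᵢ = 1.5175; Σzᵢ/Kᵢ = 1.1302.
Both exceed 1, so a two-phase solution exists.
Rachford–Rice: g(ψ) = Σ zᵢ(Kᵢ−1)/(1+ψ(Kᵢ−1)) = 0.
Iterate (Newton) starting at ψ = 0.47:
  ψ = 0.4700: g = 0.10739, g' = -0.5383 → ψ = 0.6695
  ψ = 0.6695: g = 0.01034, g' = -0.4475 → ψ = 0.6926
  ψ = 0.6926: g = 0.00007, g' = -0.4415 → ψ = 0.6928
Converged at ψ = 0.6928.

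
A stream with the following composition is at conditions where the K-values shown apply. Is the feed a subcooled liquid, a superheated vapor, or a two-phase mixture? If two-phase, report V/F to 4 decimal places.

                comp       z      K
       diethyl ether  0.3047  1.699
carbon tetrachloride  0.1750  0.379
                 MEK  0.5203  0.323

ΣzᵢKᵢ = 0.7521; Σzᵢ/Kᵢ = 2.2519.
Since ΣzᵢKᵢ < 1 the mixture is below its bubble point — single liquid phase.

subcooled liquid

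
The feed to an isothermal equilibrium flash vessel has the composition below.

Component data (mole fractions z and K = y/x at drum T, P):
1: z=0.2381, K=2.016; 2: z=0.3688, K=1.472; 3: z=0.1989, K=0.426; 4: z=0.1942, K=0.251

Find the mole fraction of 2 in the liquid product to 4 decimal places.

x_2 = 0.3197

Rachford–Rice: g(V/F) = Σ zᵢ(Kᵢ−1)/(1+V/F(Kᵢ−1)) = 0.
g(0) = ΣzᵢKᵢ − 1 = 0.1564 and g(1) = 1 − Σzᵢ/Kᵢ = -0.6093, so a root lies in (0, 1).
Newton iteration, V/F⁰ = 0.43:
  V/F = 0.4300: g = -0.05308, g' = -0.5284 → V/F = 0.3295
  V/F = 0.3295: g = -0.00206, g' = -0.4912 → V/F = 0.3254
Converged at V/F = 0.3254.
Compositions from xᵢ = zᵢ/(1+V/F(Kᵢ−1)), yᵢ = Kᵢxᵢ:
  1: x = 0.1789, y = 0.3608
  2: x = 0.3197, y = 0.4706
  3: x = 0.2446, y = 0.1042
  4: x = 0.2568, y = 0.0645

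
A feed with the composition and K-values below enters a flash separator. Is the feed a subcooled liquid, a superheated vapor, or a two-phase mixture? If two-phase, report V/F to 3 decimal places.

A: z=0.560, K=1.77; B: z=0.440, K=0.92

superheated vapor

ΣzᵢKᵢ = 1.396; Σzᵢ/Kᵢ = 0.795.
Since Σzᵢ/Kᵢ < 1 the mixture is above its dew point — single vapor phase.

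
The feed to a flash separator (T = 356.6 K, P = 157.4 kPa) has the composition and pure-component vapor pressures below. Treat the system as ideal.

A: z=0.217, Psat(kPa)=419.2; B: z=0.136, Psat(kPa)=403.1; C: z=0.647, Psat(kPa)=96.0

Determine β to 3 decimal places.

Raoult's law: Kᵢ = Pᵢˢᵃᵗ/P = Pᵢˢᵃᵗ/157.4.
  K_A = 419.2/157.4 = 2.66328, K_B = 403.1/157.4 = 2.56099, K_C = 96.0/157.4 = 0.60991
Let β = V/F and solve Σ zᵢ(Kᵢ−1)/(1+β(Kᵢ−1)) = 0.
Check two-phase: ΣzᵢKᵢ = 1.321 > 1 and Σzᵢ/Kᵢ = 1.195 > 1, so g(0) = 0.321 > 0 and g(1) = -0.195 < 0.
Newton iteration, β⁰ = 0.5:
  β = 0.500: g = 0.0027, g' = -0.435 → β = 0.506
Converged at β = 0.506.

β = 0.506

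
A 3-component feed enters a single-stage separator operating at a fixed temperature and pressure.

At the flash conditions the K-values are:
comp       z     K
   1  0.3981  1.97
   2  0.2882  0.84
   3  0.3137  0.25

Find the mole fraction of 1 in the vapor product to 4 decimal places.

y_1 = 0.6579

Material balance + equilibrium reduce to Σ zᵢ(Kᵢ−1)/(1+ψ(Kᵢ−1)) = 0.
Check two-phase: ΣzᵢKᵢ = 1.1048 > 1 and Σzᵢ/Kᵢ = 1.8000 > 1, so g(0) = 0.1048 > 0 and g(1) = -0.8000 < 0.
Newton iteration, ψ⁰ = 0.66:
  ψ = 0.6600: g = -0.28201, g' = -0.8404 → ψ = 0.3244
  ψ = 0.3244: g = -0.06584, g' = -0.5331 → ψ = 0.2009
  ψ = 0.2009: g = -0.00149, g' = -0.5149 → ψ = 0.1980
Converged at ψ = 0.1980.
Compositions from xᵢ = zᵢ/(1+ψ(Kᵢ−1)), yᵢ = Kᵢxᵢ:
  1: x = 0.3340, y = 0.6579
  2: x = 0.2976, y = 0.2500
  3: x = 0.3684, y = 0.0921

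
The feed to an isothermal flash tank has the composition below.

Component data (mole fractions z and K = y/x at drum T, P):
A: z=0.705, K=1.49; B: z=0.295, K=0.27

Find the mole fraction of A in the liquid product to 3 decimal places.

x_A = 0.598

Rachford–Rice: g(ψ) = Σ zᵢ(Kᵢ−1)/(1+ψ(Kᵢ−1)) = 0.
Feasibility: ΣzᵢKᵢ = 1.130, Σzᵢ/Kᵢ = 1.566 — both > 1, two phases present.
Binary case is linear: z₁(K₁−1)(1+ψ(K₂−1)) + z₂(K₂−1)(1+ψ(K₁−1)) = 0
⇒ ψ = [z₁(K₁−1)+z₂(K₂−1)] / [−(K₁−1)(K₂−1)] = 0.1301/0.3577 = 0.364
Compositions from xᵢ = zᵢ/(1+ψ(Kᵢ−1)), yᵢ = Kᵢxᵢ:
  A: x = 0.598, y = 0.892
  B: x = 0.402, y = 0.108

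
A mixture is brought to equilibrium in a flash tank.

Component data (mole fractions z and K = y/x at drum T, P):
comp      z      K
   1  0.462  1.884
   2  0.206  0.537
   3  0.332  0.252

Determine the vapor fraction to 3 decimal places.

Rachford–Rice: g(ψ) = Σ zᵢ(Kᵢ−1)/(1+ψ(Kᵢ−1)) = 0.
g(0) = ΣzᵢKᵢ − 1 = 0.065 and g(1) = 1 − Σzᵢ/Kᵢ = -0.946, so a root lies in (0, 1).
Newton–Raphson from ψ = 0.33:
  ψ = 0.330: g = -0.1261, g' = -0.605 → ψ = 0.122
  ψ = 0.122: g = -0.0055, g' = -0.569 → ψ = 0.112
Converged at ψ = 0.112.

ψ = 0.112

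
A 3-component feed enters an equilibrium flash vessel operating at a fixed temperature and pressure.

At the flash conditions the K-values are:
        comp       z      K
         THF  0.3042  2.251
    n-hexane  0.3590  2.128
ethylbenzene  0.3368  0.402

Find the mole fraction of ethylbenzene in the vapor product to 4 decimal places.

Material balance + equilibrium reduce to Σ zᵢ(Kᵢ−1)/(1+β(Kᵢ−1)) = 0.
Check two-phase: ΣzᵢKᵢ = 1.5841 > 1 and Σzᵢ/Kᵢ = 1.1417 > 1, so g(0) = 0.5841 > 0 and g(1) = -0.1417 < 0.
Newton–Raphson from β = 0.48:
  β = 0.4800: g = 0.21799, g' = -0.6150 → β = 0.8344
  β = 0.8344: g = -0.00720, g' = -0.7150 → β = 0.8244
  β = 0.8244: g = -0.00004, g' = -0.7065 → β = 0.8243
Converged at β = 0.8243.
Compositions from xᵢ = zᵢ/(1+β(Kᵢ−1)), yᵢ = Kᵢxᵢ:
  THF: x = 0.1498, y = 0.3371
  n-hexane: x = 0.1860, y = 0.3959
  ethylbenzene: x = 0.6642, y = 0.2670

y_ethylbenzene = 0.2670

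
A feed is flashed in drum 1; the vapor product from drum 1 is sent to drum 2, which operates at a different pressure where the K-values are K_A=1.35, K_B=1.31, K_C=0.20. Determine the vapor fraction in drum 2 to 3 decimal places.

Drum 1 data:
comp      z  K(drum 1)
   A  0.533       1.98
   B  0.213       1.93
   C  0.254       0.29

Drum 1:
Material balance + equilibrium reduce to Σ zᵢ(Kᵢ−1)/(1+ψ₁(Kᵢ−1)) = 0.
Check two-phase: ΣzᵢKᵢ = 1.540 > 1 and Σzᵢ/Kᵢ = 1.255 > 1, so g(0) = 0.540 > 0 and g(1) = -0.255 < 0.
Iterate (Newton) starting at ψ₁ = 0.5:
  ψ₁ = 0.500: g = 0.2062, g' = -0.624 → ψ₁ = 0.830
  ψ₁ = 0.830: g = -0.0396, g' = -0.974 → ψ₁ = 0.790
  ψ₁ = 0.790: g = -0.0018, g' = -0.887 → ψ₁ = 0.788
Converged at ψ₁ = 0.788.
Drum-1 compositions:
  A: x = 0.301, y = 0.596
  B: x = 0.123, y = 0.237
  C: x = 0.576, y = 0.167
Drum-2 feed = drum-1 vapor: z₂ = (0.5956, 0.2373, 0.1671).
Drum 2:
Newton iteration, ψ₂⁰ = 0.5:
  ψ₂ = 0.500: g = 0.0183, g' = -0.367 → ψ₂ = 0.550
  ψ₂ = 0.550: g = -0.0010, g' = -0.409 → ψ₂ = 0.547
Converged at ψ₂ = 0.547.
  A: x = 0.500, y = 0.675
  B: x = 0.203, y = 0.266
  C: x = 0.297, y = 0.059

V/F (drum 2) = 0.547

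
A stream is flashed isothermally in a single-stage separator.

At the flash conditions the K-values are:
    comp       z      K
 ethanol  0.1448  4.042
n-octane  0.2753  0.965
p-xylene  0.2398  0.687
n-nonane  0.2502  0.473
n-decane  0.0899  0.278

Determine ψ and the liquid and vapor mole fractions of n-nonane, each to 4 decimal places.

Let ψ = V/F and solve Σ zᵢ(Kᵢ−1)/(1+ψ(Kᵢ−1)) = 0.
Check two-phase: ΣzᵢKᵢ = 1.1590 > 1 and Σzᵢ/Kᵢ = 1.5225 > 1, so g(0) = 0.1590 > 0 and g(1) = -0.5225 < 0.
Newton iteration, ψ⁰ = 0.56:
  ψ = 0.5600: g = -0.23393, g' = -0.4901 → ψ = 0.0827
  ψ = 0.0827: g = 0.05831, g' = -1.0094 → ψ = 0.1405
  ψ = 0.1405: g = 0.00577, g' = -0.8228 → ψ = 0.1475
  ψ = 0.1475: g = 0.00006, g' = -0.8050 → ψ = 0.1476
Converged at ψ = 0.1476.
Compositions from xᵢ = zᵢ/(1+ψ(Kᵢ−1)), yᵢ = Kᵢxᵢ:
  ethanol: x = 0.0999, y = 0.4039
  n-octane: x = 0.2767, y = 0.2670
  p-xylene: x = 0.2514, y = 0.1727
  n-nonane: x = 0.2713, y = 0.1283
  n-decane: x = 0.1006, y = 0.0280

ψ = 0.1476, x_n-nonane = 0.2713, y_n-nonane = 0.1283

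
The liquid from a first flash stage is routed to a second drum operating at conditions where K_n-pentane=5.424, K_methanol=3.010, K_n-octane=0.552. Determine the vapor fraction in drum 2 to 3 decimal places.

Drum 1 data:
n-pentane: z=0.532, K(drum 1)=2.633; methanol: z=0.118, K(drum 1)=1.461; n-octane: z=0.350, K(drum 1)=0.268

V/F (drum 2) = 0.610

Drum 1:
Rachford–Rice: g(ψ₁) = Σ zᵢ(Kᵢ−1)/(1+ψ₁(Kᵢ−1)) = 0.
g(0) = ΣzᵢKᵢ − 1 = 0.667 and g(1) = 1 − Σzᵢ/Kᵢ = -0.589, so a root lies in (0, 1).
Iterate (Newton) starting at ψ₁ = 0.5:
  ψ₁ = 0.500: g = 0.1184, g' = -0.913 → ψ₁ = 0.630
  ψ₁ = 0.630: g = -0.0047, g' = -1.005 → ψ₁ = 0.625
Converged at ψ₁ = 0.625.
Drum-1 compositions:
  n-pentane: x = 0.263, y = 0.693
  methanol: x = 0.092, y = 0.134
  n-octane: x = 0.645, y = 0.173
Drum-2 feed = drum-1 liquid: z₂ = (0.2633, 0.0916, 0.6451).
Drum 2:
Rachford–Rice: g(ψ₂) = Σ zᵢ(Kᵢ−1)/(1+ψ₂(Kᵢ−1)) = 0.
g(0) = ΣzᵢKᵢ − 1 = 1.060 and g(1) = 1 − Σzᵢ/Kᵢ = -0.248, so a root lies in (0, 1).
Newton iteration, ψ₂⁰ = 0.5:
  ψ₂ = 0.500: g = 0.0821, g' = -0.807 → ψ₂ = 0.602
  ψ₂ = 0.602: g = 0.0057, g' = -0.703 → ψ₂ = 0.610
Converged at ψ₂ = 0.610.
  n-pentane: x = 0.071, y = 0.386
  methanol: x = 0.041, y = 0.124
  n-octane: x = 0.888, y = 0.490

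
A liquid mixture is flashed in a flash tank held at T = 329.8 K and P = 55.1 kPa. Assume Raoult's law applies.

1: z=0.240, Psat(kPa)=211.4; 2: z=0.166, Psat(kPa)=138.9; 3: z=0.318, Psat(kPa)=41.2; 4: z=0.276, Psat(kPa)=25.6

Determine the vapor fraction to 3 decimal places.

ψ = 0.731

Raoult's law: Kᵢ = Pᵢˢᵃᵗ/P = Pᵢˢᵃᵗ/55.1.
  K_1 = 211.4/55.1 = 3.83666, K_2 = 138.9/55.1 = 2.52087, K_3 = 41.2/55.1 = 0.74773, K_4 = 25.6/55.1 = 0.46461
Let ψ = V/F and solve Σ zᵢ(Kᵢ−1)/(1+ψ(Kᵢ−1)) = 0.
Check two-phase: ΣzᵢKᵢ = 1.705 > 1 and Σzᵢ/Kᵢ = 1.148 > 1, so g(0) = 0.705 > 0 and g(1) = -0.148 < 0.
Iterate (Newton) starting at ψ = 0.36:
  ψ = 0.360: g = 0.2287, g' = -0.779 → ψ = 0.654
  ψ = 0.654: g = 0.0418, g' = -0.550 → ψ = 0.730
  ψ = 0.730: g = 0.0007, g' = -0.535 → ψ = 0.731
Converged at ψ = 0.731.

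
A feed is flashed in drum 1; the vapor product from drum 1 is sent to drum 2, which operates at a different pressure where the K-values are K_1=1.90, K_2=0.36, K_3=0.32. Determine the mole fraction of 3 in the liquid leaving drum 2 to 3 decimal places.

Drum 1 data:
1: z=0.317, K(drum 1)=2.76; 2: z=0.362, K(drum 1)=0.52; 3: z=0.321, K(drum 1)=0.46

Drum 1:
Rachford–Rice: g(ψ₁) = Σ zᵢ(Kᵢ−1)/(1+ψ₁(Kᵢ−1)) = 0.
Feasibility: ΣzᵢKᵢ = 1.211, Σzᵢ/Kᵢ = 1.509 — both > 1, two phases present.
Iterate (Newton) starting at ψ₁ = 0.5:
  ψ₁ = 0.500: g = -0.1693, g' = -0.598 → ψ₁ = 0.217
  ψ₁ = 0.217: g = 0.0136, g' = -0.738 → ψ₁ = 0.235
Converged at ψ₁ = 0.235.
Drum-1 compositions:
  1: x = 0.224, y = 0.619
  2: x = 0.408, y = 0.212
  3: x = 0.368, y = 0.169
Drum-2 feed = drum-1 vapor: z₂ = (0.6186, 0.2122, 0.1692).
Drum 2:
Iterate (Newton) starting at ψ₂ = 0.47:
  ψ₂ = 0.470: g = 0.0279, g' = -0.594 → ψ₂ = 0.517
  ψ₂ = 0.517: g = -0.0004, g' = -0.614 → ψ₂ = 0.516
Converged at ψ₂ = 0.516.
  1: x = 0.422, y = 0.802
  2: x = 0.317, y = 0.114
  3: x = 0.261, y = 0.083

x_3 (drum 2) = 0.261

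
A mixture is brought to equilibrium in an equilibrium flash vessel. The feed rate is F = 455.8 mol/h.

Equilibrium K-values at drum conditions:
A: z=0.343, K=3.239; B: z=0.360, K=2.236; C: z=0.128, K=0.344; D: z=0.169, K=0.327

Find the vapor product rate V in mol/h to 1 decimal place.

Rachford–Rice: g(V/F) = Σ zᵢ(Kᵢ−1)/(1+V/F(Kᵢ−1)) = 0.
Check two-phase: ΣzᵢKᵢ = 2.015 > 1 and Σzᵢ/Kᵢ = 1.156 > 1, so g(0) = 1.015 > 0 and g(1) = -0.156 < 0.
Newton iteration, V/F⁰ = 0.5:
  V/F = 0.500: g = 0.3410, g' = -0.889 → V/F = 0.884
  V/F = 0.884: g = -0.0099, g' = -1.097 → V/F = 0.875
Converged at V/F = 0.875.
Then V = V/F·F = 0.8746·455.8 = 398.6 mol/h and L = F − V = 57.2 mol/h.

V = 398.6 mol/h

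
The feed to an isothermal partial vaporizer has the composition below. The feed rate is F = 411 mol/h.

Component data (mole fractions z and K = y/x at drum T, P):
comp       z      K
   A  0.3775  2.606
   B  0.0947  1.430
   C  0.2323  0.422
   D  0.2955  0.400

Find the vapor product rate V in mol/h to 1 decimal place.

Material balance + equilibrium reduce to Σ zᵢ(Kᵢ−1)/(1+β(Kᵢ−1)) = 0.
g(0) = ΣzᵢKᵢ − 1 = 0.3354 and g(1) = 1 − Σzᵢ/Kᵢ = -0.5003, so a root lies in (0, 1).
Iterate (Newton) starting at β = 0.5:
  β = 0.5000: g = -0.07236, g' = -0.6820 → β = 0.3939
  β = 0.3939: g = 0.00015, g' = -0.6906 → β = 0.3941
Converged at β = 0.3941.
Then V = β·F = 0.3941·411 = 162.0 mol/h and L = F − V = 249.0 mol/h.

V = 162.0 mol/h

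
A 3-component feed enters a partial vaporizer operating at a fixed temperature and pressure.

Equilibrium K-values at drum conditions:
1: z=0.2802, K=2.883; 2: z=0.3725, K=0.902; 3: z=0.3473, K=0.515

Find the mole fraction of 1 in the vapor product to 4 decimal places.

Rachford–Rice: g(V/F) = Σ zᵢ(Kᵢ−1)/(1+V/F(Kᵢ−1)) = 0.
Check two-phase: ΣzᵢKᵢ = 1.3227 > 1 and Σzᵢ/Kᵢ = 1.1845 > 1, so g(0) = 0.3227 > 0 and g(1) = -0.1845 < 0.
Iterate (Newton) starting at V/F = 0.5:
  V/F = 0.5000: g = 0.01101, g' = -0.4099 → V/F = 0.5269
  V/F = 0.5269: g = 0.00011, g' = -0.4017 → V/F = 0.5271
Converged at V/F = 0.5271.
Compositions from xᵢ = zᵢ/(1+V/F(Kᵢ−1)), yᵢ = Kᵢxᵢ:
  1: x = 0.1406, y = 0.4054
  2: x = 0.3928, y = 0.3543
  3: x = 0.4666, y = 0.2403

y_1 = 0.4054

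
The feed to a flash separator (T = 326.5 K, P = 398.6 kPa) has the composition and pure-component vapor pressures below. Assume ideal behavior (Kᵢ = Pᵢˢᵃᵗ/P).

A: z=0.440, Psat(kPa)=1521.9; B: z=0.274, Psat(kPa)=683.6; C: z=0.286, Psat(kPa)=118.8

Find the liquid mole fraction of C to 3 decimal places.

x_C = 0.698

Raoult's law: Kᵢ = Pᵢˢᵃᵗ/P = Pᵢˢᵃᵗ/398.6.
  K_A = 1521.9/398.6 = 3.81811, K_B = 683.6/398.6 = 1.71500, K_C = 118.8/398.6 = 0.29804
Iterate (Newton) starting at ψ = 0.66:
  ψ = 0.660: g = 0.1926, g' = -0.981 → ψ = 0.856
  ψ = 0.856: g = -0.0185, g' = -1.239 → ψ = 0.841
Converged at ψ = 0.841.
Compositions from xᵢ = zᵢ/(1+ψ(Kᵢ−1)), yᵢ = Kᵢxᵢ:
  A: x = 0.131, y = 0.498
  B: x = 0.171, y = 0.293
  C: x = 0.698, y = 0.208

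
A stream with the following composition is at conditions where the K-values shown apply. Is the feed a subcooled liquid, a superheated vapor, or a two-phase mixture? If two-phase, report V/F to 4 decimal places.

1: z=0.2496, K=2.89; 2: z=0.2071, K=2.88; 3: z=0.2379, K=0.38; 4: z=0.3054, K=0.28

two-phase, V/F = 0.3860

ΣzᵢKᵢ = 1.4937; Σzᵢ/Kᵢ = 1.8750.
Both exceed 1, so a two-phase solution exists.
Material balance + equilibrium reduce to Σ zᵢ(Kᵢ−1)/(1+ψ(Kᵢ−1)) = 0.
Newton iteration, ψ⁰ = 0.4:
  ψ = 0.4000: g = -0.01409, g' = -1.0016 → ψ = 0.3859
  ψ = 0.3859: g = 0.00003, g' = -1.0056 → ψ = 0.3860
Converged at ψ = 0.3860.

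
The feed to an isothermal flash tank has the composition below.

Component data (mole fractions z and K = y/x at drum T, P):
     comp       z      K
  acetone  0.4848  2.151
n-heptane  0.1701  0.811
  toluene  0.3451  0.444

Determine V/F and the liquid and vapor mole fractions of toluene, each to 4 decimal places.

V/F = 0.6124, x_toluene = 0.5233, y_toluene = 0.2323

Iterate (Newton) starting at V/F = 0.5:
  V/F = 0.5000: g = 0.05292, g' = -0.4708 → V/F = 0.6124
Converged at V/F = 0.6124.
Compositions from xᵢ = zᵢ/(1+V/F(Kᵢ−1)), yᵢ = Kᵢxᵢ:
  acetone: x = 0.2844, y = 0.6117
  n-heptane: x = 0.1924, y = 0.1560
  toluene: x = 0.5233, y = 0.2323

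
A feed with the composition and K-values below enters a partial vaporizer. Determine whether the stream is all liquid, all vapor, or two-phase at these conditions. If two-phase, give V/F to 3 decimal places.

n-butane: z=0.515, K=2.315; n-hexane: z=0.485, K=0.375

two-phase, V/F = 0.455

ΣzᵢKᵢ = 1.374; Σzᵢ/Kᵢ = 1.516.
Both exceed 1, so a two-phase solution exists.
Binary case is linear: z₁(K₁−1)(1+ψ(K₂−1)) + z₂(K₂−1)(1+ψ(K₁−1)) = 0
⇒ ψ = [z₁(K₁−1)+z₂(K₂−1)] / [−(K₁−1)(K₂−1)] = 0.3741/0.8219 = 0.455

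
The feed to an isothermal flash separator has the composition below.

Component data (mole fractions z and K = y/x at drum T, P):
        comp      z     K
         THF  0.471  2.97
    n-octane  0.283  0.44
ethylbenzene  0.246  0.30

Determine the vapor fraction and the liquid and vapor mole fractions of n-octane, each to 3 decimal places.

ψ = 0.481, x_n-octane = 0.387, y_n-octane = 0.170

Material balance + equilibrium reduce to Σ zᵢ(Kᵢ−1)/(1+ψ(Kᵢ−1)) = 0.
g(0) = ΣzᵢKᵢ − 1 = 0.597 and g(1) = 1 − Σzᵢ/Kᵢ = -0.622, so a root lies in (0, 1).
Newton–Raphson from ψ = 0.5:
  ψ = 0.500: g = -0.0176, g' = -0.920 → ψ = 0.481
Converged at ψ = 0.481.
Compositions from xᵢ = zᵢ/(1+ψ(Kᵢ−1)), yᵢ = Kᵢxᵢ:
  THF: x = 0.242, y = 0.718
  n-octane: x = 0.387, y = 0.170
  ethylbenzene: x = 0.371, y = 0.111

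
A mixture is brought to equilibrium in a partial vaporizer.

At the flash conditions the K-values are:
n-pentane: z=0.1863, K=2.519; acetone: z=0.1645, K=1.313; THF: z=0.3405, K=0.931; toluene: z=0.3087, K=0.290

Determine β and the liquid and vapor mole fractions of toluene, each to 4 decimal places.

Rachford–Rice: g(β) = Σ zᵢ(Kᵢ−1)/(1+β(Kᵢ−1)) = 0.
Check two-phase: ΣzᵢKᵢ = 1.0918 > 1 and Σzᵢ/Kᵢ = 1.6295 > 1, so g(0) = 0.0918 > 0 and g(1) = -0.6295 < 0.
Iterate (Newton) starting at β = 0.5:
  β = 0.5000: g = -0.15879, g' = -0.5267 → β = 0.1985
  β = 0.1985: g = -0.01306, g' = -0.4806 → β = 0.1713
  β = 0.1713: g = 0.00010, g' = -0.4885 → β = 0.1716
Converged at β = 0.1716.
Compositions from xᵢ = zᵢ/(1+β(Kᵢ−1)), yᵢ = Kᵢxᵢ:
  n-pentane: x = 0.1478, y = 0.3723
  acetone: x = 0.1561, y = 0.2050
  THF: x = 0.3446, y = 0.3208
  toluene: x = 0.3515, y = 0.1019

β = 0.1716, x_toluene = 0.3515, y_toluene = 0.1019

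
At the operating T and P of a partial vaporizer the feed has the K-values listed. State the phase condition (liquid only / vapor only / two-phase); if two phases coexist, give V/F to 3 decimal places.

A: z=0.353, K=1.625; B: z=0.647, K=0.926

ΣzᵢKᵢ = 1.173; Σzᵢ/Kᵢ = 0.916.
Since Σzᵢ/Kᵢ < 1 the mixture is above its dew point — single vapor phase.

vapor only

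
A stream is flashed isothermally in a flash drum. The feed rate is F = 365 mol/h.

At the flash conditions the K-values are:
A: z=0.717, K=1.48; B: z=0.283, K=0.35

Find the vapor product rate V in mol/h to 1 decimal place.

Binary case is linear: z₁(K₁−1)(1+β(K₂−1)) + z₂(K₂−1)(1+β(K₁−1)) = 0
⇒ β = [z₁(K₁−1)+z₂(K₂−1)] / [−(K₁−1)(K₂−1)] = 0.1602/0.3120 = 0.513
Then V = β·F = 0.5135·365 = 187.4 mol/h and L = F − V = 177.6 mol/h.

V = 187.4 mol/h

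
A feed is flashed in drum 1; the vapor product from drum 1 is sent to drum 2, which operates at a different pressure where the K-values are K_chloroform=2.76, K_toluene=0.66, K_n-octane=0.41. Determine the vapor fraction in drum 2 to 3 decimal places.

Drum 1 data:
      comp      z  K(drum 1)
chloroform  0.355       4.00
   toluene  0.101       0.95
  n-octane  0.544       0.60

Drum 1:
Material balance + equilibrium reduce to Σ zᵢ(Kᵢ−1)/(1+ψ₁(Kᵢ−1)) = 0.
g(0) = ΣzᵢKᵢ − 1 = 0.842 and g(1) = 1 − Σzᵢ/Kᵢ = -0.102, so a root lies in (0, 1).
Newton iteration, ψ₁⁰ = 0.6:
  ψ₁ = 0.600: g = 0.0888, g' = -0.558 → ψ₁ = 0.759
  ψ₁ = 0.759: g = 0.0072, g' = -0.477 → ψ₁ = 0.774
Converged at ψ₁ = 0.774.
Drum-1 compositions:
  chloroform: x = 0.107, y = 0.427
  toluene: x = 0.105, y = 0.100
  n-octane: x = 0.788, y = 0.473
Drum-2 feed = drum-1 vapor: z₂ = (0.4273, 0.0998, 0.4729).
Drum 2:
Material balance + equilibrium reduce to Σ zᵢ(Kᵢ−1)/(1+ψ₂(Kᵢ−1)) = 0.
Check two-phase: ΣzᵢKᵢ = 1.439 > 1 and Σzᵢ/Kᵢ = 1.459 > 1, so g(0) = 0.439 > 0 and g(1) = -0.459 < 0.
Iterate (Newton) starting at ψ₂ = 0.5:
  ψ₂ = 0.500: g = -0.0366, g' = -0.722 → ψ₂ = 0.449
  ψ₂ = 0.449: g = 0.0002, g' = -0.734 → ψ₂ = 0.450
Converged at ψ₂ = 0.450.
  chloroform: x = 0.239, y = 0.658
  toluene: x = 0.118, y = 0.078
  n-octane: x = 0.644, y = 0.264

V/F (drum 2) = 0.450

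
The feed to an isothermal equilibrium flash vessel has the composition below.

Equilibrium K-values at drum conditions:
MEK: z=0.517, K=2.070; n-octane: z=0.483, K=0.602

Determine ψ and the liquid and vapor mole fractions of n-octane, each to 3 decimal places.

Let ψ = V/F and solve Σ zᵢ(Kᵢ−1)/(1+ψ(Kᵢ−1)) = 0.
Feasibility: ΣzᵢKᵢ = 1.361, Σzᵢ/Kᵢ = 1.052 — both > 1, two phases present.
Newton–Raphson from ψ = 0.5:
  ψ = 0.500: g = 0.1204, g' = -0.370 → ψ = 0.825
  ψ = 0.825: g = 0.0076, g' = -0.337 → ψ = 0.848
Converged at ψ = 0.848.
Compositions from xᵢ = zᵢ/(1+ψ(Kᵢ−1)), yᵢ = Kᵢxᵢ:
  MEK: x = 0.271, y = 0.561
  n-octane: x = 0.729, y = 0.439

ψ = 0.848, x_n-octane = 0.729, y_n-octane = 0.439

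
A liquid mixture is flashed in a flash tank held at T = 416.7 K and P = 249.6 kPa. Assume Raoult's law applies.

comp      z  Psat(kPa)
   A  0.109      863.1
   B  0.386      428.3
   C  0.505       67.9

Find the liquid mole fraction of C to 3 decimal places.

Raoult's law: Kᵢ = Pᵢˢᵃᵗ/P = Pᵢˢᵃᵗ/249.6.
  K_A = 863.1/249.6 = 3.45793, K_B = 428.3/249.6 = 1.71595, K_C = 67.9/249.6 = 0.27204
Let ψ = V/F and solve Σ zᵢ(Kᵢ−1)/(1+ψ(Kᵢ−1)) = 0.
g(0) = ΣzᵢKᵢ − 1 = 0.177 and g(1) = 1 − Σzᵢ/Kᵢ = -1.113, so a root lies in (0, 1).
Iterate (Newton) starting at ψ = 0.5:
  ψ = 0.500: g = -0.2543, g' = -0.901 → ψ = 0.218
  ψ = 0.218: g = -0.0234, g' = -0.805 → ψ = 0.189
Converged at ψ = 0.189.
Compositions from xᵢ = zᵢ/(1+ψ(Kᵢ−1)), yᵢ = Kᵢxᵢ:
  A: x = 0.074, y = 0.257
  B: x = 0.340, y = 0.583
  C: x = 0.586, y = 0.159

x_C = 0.586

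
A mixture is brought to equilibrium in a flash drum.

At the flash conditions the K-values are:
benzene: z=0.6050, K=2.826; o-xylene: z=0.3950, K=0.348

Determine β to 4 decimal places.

β = 0.7116

Let β = V/F and solve Σ zᵢ(Kᵢ−1)/(1+β(Kᵢ−1)) = 0.
Feasibility: ΣzᵢKᵢ = 1.8472, Σzᵢ/Kᵢ = 1.3491 — both > 1, two phases present.
Binary case is linear: z₁(K₁−1)(1+β(K₂−1)) + z₂(K₂−1)(1+β(K₁−1)) = 0
⇒ β = [z₁(K₁−1)+z₂(K₂−1)] / [−(K₁−1)(K₂−1)] = 0.84719/1.19055 = 0.7116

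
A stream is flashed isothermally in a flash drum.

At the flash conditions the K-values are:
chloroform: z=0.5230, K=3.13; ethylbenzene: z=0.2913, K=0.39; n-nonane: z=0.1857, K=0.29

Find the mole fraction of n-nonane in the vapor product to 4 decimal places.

y_n-nonane = 0.0915

Rachford–Rice: g(β) = Σ zᵢ(Kᵢ−1)/(1+β(Kᵢ−1)) = 0.
g(0) = ΣzᵢKᵢ − 1 = 0.8045 and g(1) = 1 − Σzᵢ/Kᵢ = -0.5544, so a root lies in (0, 1).
Newton iteration, β⁰ = 0.37:
  β = 0.3700: g = 0.21469, g' = -1.0951 → β = 0.5660
  β = 0.5660: g = 0.01321, g' = -1.0023 → β = 0.5792
Converged at β = 0.5792.
Compositions from xᵢ = zᵢ/(1+β(Kᵢ−1)), yᵢ = Kᵢxᵢ:
  chloroform: x = 0.2341, y = 0.7329
  ethylbenzene: x = 0.4505, y = 0.1757
  n-nonane: x = 0.3154, y = 0.0915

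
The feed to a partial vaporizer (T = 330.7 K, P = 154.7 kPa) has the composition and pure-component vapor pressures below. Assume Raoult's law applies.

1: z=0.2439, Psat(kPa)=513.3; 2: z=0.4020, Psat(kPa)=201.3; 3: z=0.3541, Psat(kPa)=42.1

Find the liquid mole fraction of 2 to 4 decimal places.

Raoult's law: Kᵢ = Pᵢˢᵃᵗ/P = Pᵢˢᵃᵗ/154.7.
  K_1 = 513.3/154.7 = 3.318035, K_2 = 201.3/154.7 = 1.301228, K_3 = 42.1/154.7 = 0.272140
Newton iteration, β⁰ = 0.61:
  β = 0.6100: g = -0.12705, g' = -0.8578 → β = 0.4619
  β = 0.4619: g = -0.00892, g' = -0.7595 → β = 0.4501
Converged at β = 0.4501.
Compositions from xᵢ = zᵢ/(1+β(Kᵢ−1)), yᵢ = Kᵢxᵢ:
  1: x = 0.1194, y = 0.3960
  2: x = 0.3540, y = 0.4606
  3: x = 0.5266, y = 0.1433

x_2 = 0.3540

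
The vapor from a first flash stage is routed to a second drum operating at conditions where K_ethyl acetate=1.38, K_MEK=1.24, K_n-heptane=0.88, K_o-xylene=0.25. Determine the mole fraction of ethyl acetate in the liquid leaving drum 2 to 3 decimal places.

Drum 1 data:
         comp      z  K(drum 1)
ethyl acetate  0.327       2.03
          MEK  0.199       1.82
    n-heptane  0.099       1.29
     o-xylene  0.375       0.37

x_ethyl acetate (drum 2) = 0.392

Drum 1:
Rachford–Rice: g(ψ₁) = Σ zᵢ(Kᵢ−1)/(1+ψ₁(Kᵢ−1)) = 0.
Feasibility: ΣzᵢKᵢ = 1.292, Σzᵢ/Kᵢ = 1.361 — both > 1, two phases present.
Newton–Raphson from ψ₁ = 0.5:
  ψ₁ = 0.500: g = 0.0182, g' = -0.542 → ψ₁ = 0.534
  ψ₁ = 0.534: g = -0.0002, g' = -0.553 → ψ₁ = 0.533
Converged at ψ₁ = 0.533.
Drum-1 compositions:
  ethyl acetate: x = 0.211, y = 0.428
  MEK: x = 0.138, y = 0.252
  n-heptane: x = 0.086, y = 0.111
  o-xylene: x = 0.565, y = 0.209
Drum-2 feed = drum-1 vapor: z₂ = (0.4285, 0.2520, 0.1106, 0.2090).
Drum 2:
Material balance + equilibrium reduce to Σ zᵢ(Kᵢ−1)/(1+ψ₂(Kᵢ−1)) = 0.
g(0) = ΣzᵢKᵢ − 1 = 0.053 and g(1) = 1 − Σzᵢ/Kᵢ = -0.475, so a root lies in (0, 1).
Iterate (Newton) starting at ψ₂ = 0.5:
  ψ₂ = 0.500: g = -0.0741, g' = -0.358 → ψ₂ = 0.293
  ψ₂ = 0.293: g = -0.0116, g' = -0.258 → ψ₂ = 0.248
  ψ₂ = 0.248: g = -0.0003, g' = -0.244 → ψ₂ = 0.247
Converged at ψ₂ = 0.247.
  ethyl acetate: x = 0.392, y = 0.541
  MEK: x = 0.238, y = 0.295
  n-heptane: x = 0.114, y = 0.100
  o-xylene: x = 0.256, y = 0.064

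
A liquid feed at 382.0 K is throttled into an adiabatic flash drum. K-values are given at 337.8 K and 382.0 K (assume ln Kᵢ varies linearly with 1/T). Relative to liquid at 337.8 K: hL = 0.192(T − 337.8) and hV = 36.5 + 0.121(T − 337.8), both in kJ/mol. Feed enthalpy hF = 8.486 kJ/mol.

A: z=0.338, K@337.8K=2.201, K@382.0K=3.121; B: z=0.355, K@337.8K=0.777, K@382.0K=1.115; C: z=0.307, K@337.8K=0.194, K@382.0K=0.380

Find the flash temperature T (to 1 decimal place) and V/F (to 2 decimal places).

T = 343.9 K, V/F = 0.20

Adiabatic flash: solve Rachford–Rice at each trial T, then check hF = ψ·hV(T) + (1−ψ)·hL(T).
  T = 337.8 K: K = (2.201, 0.777, 0.194), RR gives ψ = 0.119, H_out = 4.353 kJ/mol
  T = 382.0 K: K = (3.121, 1.115, 0.380), RR gives ψ = 0.684, H_out = 31.299 kJ/mol
  T = 359.9 K: K = (2.649, 0.941, 0.277), RR gives ψ = 0.404, H_out = 18.339 kJ/mol
  T = 348.9 K: K = (2.423, 0.858, 0.233), RR gives ψ = 0.267, H_out = 11.680 kJ/mol
  T = 343.4 K: K = (2.312, 0.818, 0.213), RR gives ψ = 0.196, H_out = 8.154 kJ/mol
  T = 346.1 K: K = (2.366, 0.837, 0.223), RR gives ψ = 0.231, H_out = 9.906 kJ/mol
  T = 344.8 K: K = (2.340, 0.828, 0.218), RR gives ψ = 0.215, H_out = 9.068 kJ/mol
Linear interpolation between T = 343.4 (H_out = 8.154) and T = 344.8 (H_out = 9.068) on hF = 8.486 gives T ≈ 343.9 K, at which ψ = 0.20.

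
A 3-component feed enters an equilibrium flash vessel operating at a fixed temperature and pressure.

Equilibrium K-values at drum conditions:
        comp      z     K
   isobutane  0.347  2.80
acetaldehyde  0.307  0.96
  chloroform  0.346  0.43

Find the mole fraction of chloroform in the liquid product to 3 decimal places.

Newton–Raphson from ψ = 0.51:
  ψ = 0.510: g = 0.0351, g' = -0.530 → ψ = 0.576
  ψ = 0.576: g = 0.0004, g' = -0.521 → ψ = 0.577
Converged at ψ = 0.577.
Compositions from xᵢ = zᵢ/(1+ψ(Kᵢ−1)), yᵢ = Kᵢxᵢ:
  isobutane: x = 0.170, y = 0.477
  acetaldehyde: x = 0.314, y = 0.302
  chloroform: x = 0.516, y = 0.222

x_chloroform = 0.516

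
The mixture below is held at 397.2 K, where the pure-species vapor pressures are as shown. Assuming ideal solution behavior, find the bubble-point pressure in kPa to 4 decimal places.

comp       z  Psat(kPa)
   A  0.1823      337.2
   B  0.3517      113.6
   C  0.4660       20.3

Pbub = 110.8845 kPa

At the bubble point ψ → 0, so ΣzᵢKᵢ = 1 with Kᵢ = Pᵢˢᵃᵗ/P ⇒ P = ΣzᵢPᵢˢᵃᵗ.
P = 0.1823·337.2 + 0.3517·113.6 + 0.4660·20.3 = 110.8845 kPa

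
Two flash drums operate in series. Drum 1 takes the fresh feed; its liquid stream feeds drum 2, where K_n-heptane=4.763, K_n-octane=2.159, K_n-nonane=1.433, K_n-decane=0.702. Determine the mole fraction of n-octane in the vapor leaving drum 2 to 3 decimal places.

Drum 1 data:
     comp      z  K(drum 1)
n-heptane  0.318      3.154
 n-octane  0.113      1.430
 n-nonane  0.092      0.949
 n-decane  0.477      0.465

y_n-octane (drum 2) = 0.111

Drum 1:
Let ψ₁ = V/F and solve Σ zᵢ(Kᵢ−1)/(1+ψ₁(Kᵢ−1)) = 0.
Feasibility: ΣzᵢKᵢ = 1.474, Σzᵢ/Kᵢ = 1.303 — both > 1, two phases present.
Newton–Raphson from ψ₁ = 0.5:
  ψ₁ = 0.500: g = 0.0166, g' = -0.611 → ψ₁ = 0.527
Converged at ψ₁ = 0.527.
Drum-1 compositions:
  n-heptane: x = 0.149, y = 0.470
  n-octane: x = 0.092, y = 0.132
  n-nonane: x = 0.095, y = 0.090
  n-decane: x = 0.664, y = 0.309
Drum-2 feed = drum-1 liquid: z₂ = (0.1489, 0.0921, 0.0945, 0.6645).
Drum 2:
Let ψ₂ = V/F and solve Σ zᵢ(Kᵢ−1)/(1+ψ₂(Kᵢ−1)) = 0.
Check two-phase: ΣzᵢKᵢ = 1.510 > 1 and Σzᵢ/Kᵢ = 1.086 > 1, so g(0) = 0.510 > 0 and g(1) = -0.086 < 0.
Newton iteration, ψ₂⁰ = 0.5:
  ψ₂ = 0.500: g = 0.0630, g' = -0.397 → ψ₂ = 0.659
  ψ₂ = 0.659: g = 0.0071, g' = -0.316 → ψ₂ = 0.681
Converged at ψ₂ = 0.681.
  n-heptane: x = 0.042, y = 0.199
  n-octane: x = 0.051, y = 0.111
  n-nonane: x = 0.073, y = 0.105
  n-decane: x = 0.834, y = 0.585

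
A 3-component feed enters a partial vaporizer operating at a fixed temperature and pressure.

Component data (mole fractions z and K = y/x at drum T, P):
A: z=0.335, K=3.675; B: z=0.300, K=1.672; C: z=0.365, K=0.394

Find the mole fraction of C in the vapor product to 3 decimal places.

y_C = 0.274

Newton iteration, ψ⁰ = 0.5:
  ψ = 0.500: g = 0.2169, g' = -0.791 → ψ = 0.774
  ψ = 0.774: g = 0.0076, g' = -0.789 → ψ = 0.784
Converged at ψ = 0.784.
Compositions from xᵢ = zᵢ/(1+ψ(Kᵢ−1)), yᵢ = Kᵢxᵢ:
  A: x = 0.108, y = 0.398
  B: x = 0.196, y = 0.329
  C: x = 0.695, y = 0.274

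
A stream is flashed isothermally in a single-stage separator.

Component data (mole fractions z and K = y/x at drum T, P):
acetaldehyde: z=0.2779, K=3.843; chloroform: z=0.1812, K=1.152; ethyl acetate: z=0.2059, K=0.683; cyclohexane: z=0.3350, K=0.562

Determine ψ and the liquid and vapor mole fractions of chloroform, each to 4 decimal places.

Material balance + equilibrium reduce to Σ zᵢ(Kᵢ−1)/(1+ψ(Kᵢ−1)) = 0.
g(0) = ΣzᵢKᵢ − 1 = 0.6056 and g(1) = 1 − Σzᵢ/Kᵢ = -0.1272, so a root lies in (0, 1).
Newton iteration, ψ⁰ = 0.5:
  ψ = 0.5000: g = 0.08643, g' = -0.5213 → ψ = 0.6658
  ψ = 0.6658: g = 0.00825, g' = -0.4332 → ψ = 0.6849
  ψ = 0.6849: g = 0.00006, g' = -0.4270 → ψ = 0.6850
Converged at ψ = 0.6850.
Compositions from xᵢ = zᵢ/(1+ψ(Kᵢ−1)), yᵢ = Kᵢxᵢ:
  acetaldehyde: x = 0.0943, y = 0.3623
  chloroform: x = 0.1641, y = 0.1891
  ethyl acetate: x = 0.2630, y = 0.1796
  cyclohexane: x = 0.4786, y = 0.2690

ψ = 0.6850, x_chloroform = 0.1641, y_chloroform = 0.1891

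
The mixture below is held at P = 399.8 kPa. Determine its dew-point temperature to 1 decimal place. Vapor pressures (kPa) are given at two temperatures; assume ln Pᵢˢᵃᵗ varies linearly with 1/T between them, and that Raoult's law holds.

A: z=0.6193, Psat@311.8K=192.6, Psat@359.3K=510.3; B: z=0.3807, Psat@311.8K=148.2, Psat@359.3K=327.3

T = 356.2 K

Dew-point temperature: Σzᵢ·P/Pᵢˢᵃᵗ(T) = 1. Interpolate ln Pᵢˢᵃᵗ = aᵢ + bᵢ/T.
  T = 311.8 K: ΣzᵢP/Pᵢˢᵃᵗ = 2.3126
  T = 359.3 K: ΣzᵢP/Pᵢˢᵃᵗ = 0.9502
  T = 335.6 K: ΣzᵢP/Pᵢˢᵃᵗ = 1.4336
  T = 347.5 K: ΣzᵢP/Pᵢˢᵃᵗ = 1.1578
  T = 353.4 K: ΣzᵢP/Pᵢˢᵃᵗ = 1.0471
  T = 356.4 K: ΣzᵢP/Pᵢˢᵃᵗ = 0.9962
  T = 354.9 K: ΣzᵢP/Pᵢˢᵃᵗ = 1.0212
Interpolating between 354.9 K and 356.4 K gives T ≈ 356.2 K.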